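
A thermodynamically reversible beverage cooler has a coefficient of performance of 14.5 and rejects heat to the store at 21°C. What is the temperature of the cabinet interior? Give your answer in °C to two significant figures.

For a Carnot refrigerator COP_R = T_C/(T_H − T_C), so T_C = COP·T_H/(1 + COP).
With T_H = 294.15 K, T_C = 14.5 × 294.15/15.50 = 275.17 K.
Converting, 275.17 K = 2.02°C.

2.0 °C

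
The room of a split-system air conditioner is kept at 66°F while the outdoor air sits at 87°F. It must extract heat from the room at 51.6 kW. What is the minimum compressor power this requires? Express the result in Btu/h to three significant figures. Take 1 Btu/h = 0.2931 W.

In absolute terms T_C = 292.04 K and T_H = 303.71 K, so ΔT = 11.67 K.
COP_Carnot = T_C/ΔT = 292.04/11.67 = 25.03.
Ẇ_min = Q̇/COP_Carnot = 51.60/25.03 = 2.061 kW = 7033 Btu/h.

7030 Btu/h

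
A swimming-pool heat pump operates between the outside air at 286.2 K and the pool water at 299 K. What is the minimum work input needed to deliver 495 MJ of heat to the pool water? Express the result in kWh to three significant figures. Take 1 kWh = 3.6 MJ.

5.89 kWh

The reservoir spacing is ΔT = 299 − 286.2 = 12.80 K.
The reversible limit is COP_HP = T_H/ΔT = 23.36, so W_min = Q_H/COP = Q_H·ΔT/T_H.
W_min = 495.0 × 12.80/299.00 = 21.19 MJ = 5.886 kWh.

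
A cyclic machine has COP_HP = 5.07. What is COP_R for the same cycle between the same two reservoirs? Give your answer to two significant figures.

Since Q_H = Q_C + W for any cycle, COP_R = Q_C/W = Q_H/W − 1.
COP_R = 5.07 − 1 = 4.07.

4.1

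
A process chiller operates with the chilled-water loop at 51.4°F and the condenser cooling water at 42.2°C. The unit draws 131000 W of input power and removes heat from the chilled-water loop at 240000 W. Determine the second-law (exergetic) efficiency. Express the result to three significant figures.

0.203

COP_actual = Q̇_C/Ẇ = 240000/131000 = 1.832.
In absolute terms T_C = 283.93 K and T_H = 315.35 K, so ΔT = 31.42 K.
COP_Carnot = T_C/ΔT = 283.93/31.42 = 9.036.
η_II = COP_actual/COP_Carnot = 1.832/9.036 = 0.2028.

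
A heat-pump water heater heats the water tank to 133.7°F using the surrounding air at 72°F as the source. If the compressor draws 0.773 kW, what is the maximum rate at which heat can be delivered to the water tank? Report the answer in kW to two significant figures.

7.4 kW

In absolute terms T_C = 295.37 K and T_H = 329.65 K, so ΔT = 34.28 K.
COP_Carnot = T_H/ΔT = 329.65/34.28 = 9.617.
Q̇_max = COP_Carnot × Ẇ = 9.617 × 0.7730 kW = 7.434 kW.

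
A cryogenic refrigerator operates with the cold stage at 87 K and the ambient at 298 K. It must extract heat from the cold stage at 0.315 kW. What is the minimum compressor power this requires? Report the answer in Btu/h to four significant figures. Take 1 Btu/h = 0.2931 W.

2607 Btu/h

The reservoir spacing is ΔT = 298 − 87 = 211.0 K.
COP_Carnot = T_C/ΔT = 87.00/211.0 = 0.4123.
Ẇ_min = Q̇/COP_Carnot = 0.3150/0.4123 = 0.7640 kW = 2607 Btu/h.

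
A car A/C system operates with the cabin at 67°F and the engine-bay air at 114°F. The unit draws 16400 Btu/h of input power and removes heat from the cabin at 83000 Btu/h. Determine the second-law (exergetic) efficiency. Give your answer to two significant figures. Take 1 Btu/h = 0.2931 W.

COP_actual = Q̇_C/Ẇ = 83000/16400 = 5.061.
In absolute terms T_C = 292.59 K and T_H = 318.71 K, so ΔT = 26.11 K.
COP_Carnot = T_C/ΔT = 292.59/26.11 = 11.21.
η_II = COP_actual/COP_Carnot = 5.061/11.21 = 0.4516.

0.45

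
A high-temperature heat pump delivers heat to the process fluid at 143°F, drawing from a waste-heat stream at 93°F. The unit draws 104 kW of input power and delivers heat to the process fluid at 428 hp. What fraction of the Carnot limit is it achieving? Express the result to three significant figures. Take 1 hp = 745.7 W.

0.255

Converting, Q̇_H = 428.0 hp = 319.2 kW, so COP_actual = Q̇_H/Ẇ = 319.2/104.0 = 3.069.
In absolute terms T_C = 307.04 K and T_H = 334.82 K, so ΔT = 27.78 K.
COP_Carnot = T_H/ΔT = 334.82/27.78 = 12.05.
η_II = COP_actual/COP_Carnot = 3.069/12.05 = 0.2546.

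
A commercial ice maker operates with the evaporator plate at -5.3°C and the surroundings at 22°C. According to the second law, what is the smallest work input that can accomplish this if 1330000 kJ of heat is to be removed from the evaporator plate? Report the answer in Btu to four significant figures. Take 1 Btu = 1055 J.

In absolute terms T_C = 267.85 K and T_H = 295.15 K, so ΔT = 27.30 K.
The reversible limit is COP_R = T_C/ΔT = 9.811, so W_min = Q_C/COP = Q_C·ΔT/T_C.
W_min = 1330000 × 27.30/267.85 = 135600 kJ = 128500 Btu.

128500 Btu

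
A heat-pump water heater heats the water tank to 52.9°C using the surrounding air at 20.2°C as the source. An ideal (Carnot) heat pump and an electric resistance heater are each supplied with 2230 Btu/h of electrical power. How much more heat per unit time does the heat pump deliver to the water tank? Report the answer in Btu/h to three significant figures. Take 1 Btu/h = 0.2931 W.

In absolute terms T_C = 293.35 K and T_H = 326.05 K, so ΔT = 32.70 K.
COP_Carnot = T_H/ΔT = 326.05/32.70 = 9.971.
The heat pump delivers Q̇_H = COP × Ẇ = 22240 Btu/h; the resistance heater delivers Ẇ = 2230 Btu/h.
Extra = (COP − 1)·Ẇ = 20010 Btu/h.

20000 Btu/h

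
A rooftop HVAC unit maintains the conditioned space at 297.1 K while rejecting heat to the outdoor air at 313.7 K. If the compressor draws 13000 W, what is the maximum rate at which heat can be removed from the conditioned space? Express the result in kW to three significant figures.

233 kW

The reservoir spacing is ΔT = 313.7 − 297.1 = 16.60 K.
COP_Carnot = T_C/ΔT = 297.10/16.60 = 17.90.
Q̇_max = COP_Carnot × Ẇ = 17.90 × 13000 W = 232700 W = 232.7 kW.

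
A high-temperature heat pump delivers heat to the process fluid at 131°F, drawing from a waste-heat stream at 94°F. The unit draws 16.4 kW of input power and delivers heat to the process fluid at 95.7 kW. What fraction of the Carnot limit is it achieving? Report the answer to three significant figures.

COP_actual = Q̇_H/Ẇ = 95.70/16.40 = 5.835.
In absolute terms T_C = 307.59 K and T_H = 328.15 K, so ΔT = 20.56 K.
COP_Carnot = T_H/ΔT = 328.15/20.56 = 15.96.
η_II = COP_actual/COP_Carnot = 5.835/15.96 = 0.3655.

0.366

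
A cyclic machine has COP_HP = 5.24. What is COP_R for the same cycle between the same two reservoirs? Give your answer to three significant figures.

Since Q_H = Q_C + W for any cycle, COP_R = Q_C/W = Q_H/W − 1.
COP_R = 5.24 − 1 = 4.24.

4.24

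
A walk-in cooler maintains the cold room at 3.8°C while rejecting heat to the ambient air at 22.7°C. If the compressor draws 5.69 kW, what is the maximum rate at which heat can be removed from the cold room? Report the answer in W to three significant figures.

83400 W

In absolute terms T_C = 276.95 K and T_H = 295.85 K, so ΔT = 18.90 K.
COP_Carnot = T_C/ΔT = 276.95/18.90 = 14.65.
Q̇_max = COP_Carnot × Ẇ = 14.65 × 5.690 kW = 83.38 kW = 83380 W.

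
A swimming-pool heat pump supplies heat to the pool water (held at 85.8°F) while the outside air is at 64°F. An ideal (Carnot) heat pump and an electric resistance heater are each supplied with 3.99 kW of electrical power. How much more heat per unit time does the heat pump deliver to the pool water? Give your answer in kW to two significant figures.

96 kW

In absolute terms T_C = 290.93 K and T_H = 303.04 K, so ΔT = 12.11 K.
COP_Carnot = T_H/ΔT = 303.04/12.11 = 25.02.
The heat pump delivers Q̇_H = COP × Ẇ = 99.84 kW; the resistance heater delivers Ẇ = 3.990 kW.
Extra = (COP − 1)·Ẇ = 95.85 kW.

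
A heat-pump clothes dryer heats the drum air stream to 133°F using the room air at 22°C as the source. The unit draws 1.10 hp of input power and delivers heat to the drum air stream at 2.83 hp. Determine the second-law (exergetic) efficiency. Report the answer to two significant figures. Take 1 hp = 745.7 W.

COP_actual = Q̇_H/Ẇ = 2.830/1.100 = 2.573.
In absolute terms T_C = 295.15 K and T_H = 329.26 K, so ΔT = 34.11 K.
COP_Carnot = T_H/ΔT = 329.26/34.11 = 9.653.
η_II = COP_actual/COP_Carnot = 2.573/9.653 = 0.2665.

0.27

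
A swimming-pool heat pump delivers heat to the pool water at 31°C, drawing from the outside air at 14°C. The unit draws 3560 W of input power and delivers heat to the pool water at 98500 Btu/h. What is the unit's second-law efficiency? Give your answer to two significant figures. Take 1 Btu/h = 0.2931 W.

0.45

Converting, Q̇_H = 98500 Btu/h = 28870 W, so COP_actual = Q̇_H/Ẇ = 28870/3560 = 8.110.
In absolute terms T_C = 287.15 K and T_H = 304.15 K, so ΔT = 17.00 K.
COP_Carnot = T_H/ΔT = 304.15/17.00 = 17.89.
η_II = COP_actual/COP_Carnot = 8.110/17.89 = 0.4533.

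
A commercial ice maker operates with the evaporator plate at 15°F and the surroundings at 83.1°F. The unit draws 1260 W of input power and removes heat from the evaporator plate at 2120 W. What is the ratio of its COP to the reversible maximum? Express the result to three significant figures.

COP_actual = Q̇_C/Ẇ = 2120/1260 = 1.683.
In absolute terms T_C = 263.71 K and T_H = 301.54 K, so ΔT = 37.83 K.
COP_Carnot = T_C/ΔT = 263.71/37.83 = 6.970.
η_II = COP_actual/COP_Carnot = 1.683/6.970 = 0.2414.

0.241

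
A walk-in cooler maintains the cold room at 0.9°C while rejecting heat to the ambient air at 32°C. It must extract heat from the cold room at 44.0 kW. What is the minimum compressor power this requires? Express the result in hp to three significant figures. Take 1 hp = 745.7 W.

6.70 hp

In absolute terms T_C = 274.05 K and T_H = 305.15 K, so ΔT = 31.10 K.
COP_Carnot = T_C/ΔT = 274.05/31.10 = 8.812.
Ẇ_min = Q̇/COP_Carnot = 44.00/8.812 = 4.993 kW = 6.696 hp.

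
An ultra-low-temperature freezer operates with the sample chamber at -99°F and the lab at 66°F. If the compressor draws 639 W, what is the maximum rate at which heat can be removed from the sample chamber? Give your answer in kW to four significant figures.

1.397 kW

In absolute terms T_C = 200.37 K and T_H = 292.04 K, so ΔT = 91.67 K.
COP_Carnot = T_C/ΔT = 200.37/91.67 = 2.186.
Q̇_max = COP_Carnot × Ẇ = 2.186 × 639.0 W = 1397 W = 1.397 kW.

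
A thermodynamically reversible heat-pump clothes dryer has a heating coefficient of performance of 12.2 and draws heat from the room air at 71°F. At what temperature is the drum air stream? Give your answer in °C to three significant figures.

48.0 °C

COP_HP = T_H/(T_H − T_C) rearranges to T_H = COP·T_C/(COP − 1).
With T_C = 294.82 K, T_H = 12.2 × 294.82/11.20 = 321.14 K.
Converting, 321.14 K = 47.99°C.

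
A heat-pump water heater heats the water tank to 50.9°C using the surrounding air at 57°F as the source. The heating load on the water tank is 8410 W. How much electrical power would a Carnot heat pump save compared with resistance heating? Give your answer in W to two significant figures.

7400 W

In absolute terms T_C = 287.04 K and T_H = 324.05 K, so ΔT = 37.01 K.
COP_Carnot = T_H/ΔT = 324.05/37.01 = 8.755.
Resistance heating needs Ẇ_res = Q̇_H = 8410 W; the reversible heat pump needs only Ẇ_hp = Q̇_H/COP = 960.5 W.
Saving = 8410 − 960.5 = 7449 W.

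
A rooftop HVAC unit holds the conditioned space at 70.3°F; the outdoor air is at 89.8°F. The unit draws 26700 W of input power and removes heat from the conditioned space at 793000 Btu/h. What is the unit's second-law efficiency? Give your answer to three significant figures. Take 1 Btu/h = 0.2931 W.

0.320

Converting, Q̇_C = 793000 Btu/h = 232400 W, so COP_actual = Q̇_C/Ẇ = 232400/26700 = 8.705.
In absolute terms T_C = 294.43 K and T_H = 305.26 K, so ΔT = 10.83 K.
COP_Carnot = T_C/ΔT = 294.43/10.83 = 27.18.
η_II = COP_actual/COP_Carnot = 8.705/27.18 = 0.3203.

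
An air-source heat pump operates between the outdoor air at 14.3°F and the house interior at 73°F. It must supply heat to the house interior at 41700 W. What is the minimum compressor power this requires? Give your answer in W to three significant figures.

4600 W

In absolute terms T_C = 263.32 K and T_H = 295.93 K, so ΔT = 32.61 K.
COP_Carnot = T_H/ΔT = 295.93/32.61 = 9.074.
Ẇ_min = Q̇/COP_Carnot = 41700/9.074 = 4595 W.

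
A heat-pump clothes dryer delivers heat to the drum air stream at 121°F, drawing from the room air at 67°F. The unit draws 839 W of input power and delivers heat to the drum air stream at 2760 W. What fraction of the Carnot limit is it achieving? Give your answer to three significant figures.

0.306

COP_actual = Q̇_H/Ẇ = 2760/839.0 = 3.290.
In absolute terms T_C = 292.59 K and T_H = 322.59 K, so ΔT = 30.00 K.
COP_Carnot = T_H/ΔT = 322.59/30.00 = 10.75.
η_II = COP_actual/COP_Carnot = 3.290/10.75 = 0.3059.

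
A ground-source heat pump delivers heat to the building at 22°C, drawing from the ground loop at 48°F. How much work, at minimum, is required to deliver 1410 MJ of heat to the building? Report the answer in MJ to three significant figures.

In absolute terms T_C = 282.04 K and T_H = 295.15 K, so ΔT = 13.11 K.
The reversible limit is COP_HP = T_H/ΔT = 22.51, so W_min = Q_H/COP = Q_H·ΔT/T_H.
W_min = 1410 × 13.11/295.15 = 62.63 MJ.

62.6 MJ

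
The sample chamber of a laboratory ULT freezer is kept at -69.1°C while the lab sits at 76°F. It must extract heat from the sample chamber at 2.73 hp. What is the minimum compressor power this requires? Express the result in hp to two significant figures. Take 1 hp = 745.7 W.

In absolute terms T_C = 204.05 K and T_H = 297.59 K, so ΔT = 93.54 K.
COP_Carnot = T_C/ΔT = 204.05/93.54 = 2.181.
Ẇ_min = Q̇/COP_Carnot = 2.730/2.181 = 1.252 hp.

1.3 hp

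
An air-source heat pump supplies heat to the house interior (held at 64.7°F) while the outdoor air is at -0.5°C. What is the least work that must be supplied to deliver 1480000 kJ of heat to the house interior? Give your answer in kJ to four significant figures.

94830 kJ

In absolute terms T_C = 272.65 K and T_H = 291.32 K, so ΔT = 18.67 K.
The reversible limit is COP_HP = T_H/ΔT = 15.61, so W_min = Q_H/COP = Q_H·ΔT/T_H.
W_min = 1480000 × 18.67/291.32 = 94830 kJ.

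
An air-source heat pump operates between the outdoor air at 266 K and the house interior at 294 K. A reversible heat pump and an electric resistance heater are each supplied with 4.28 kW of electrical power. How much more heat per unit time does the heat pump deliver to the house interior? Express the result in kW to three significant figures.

The reservoir spacing is ΔT = 294 − 266 = 28.00 K.
COP_Carnot = T_H/ΔT = 294.00/28.00 = 10.50.
The heat pump delivers Q̇_H = COP × Ẇ = 44.94 kW; the resistance heater delivers Ẇ = 4.280 kW.
Extra = (COP − 1)·Ẇ = 40.66 kW.

40.7 kW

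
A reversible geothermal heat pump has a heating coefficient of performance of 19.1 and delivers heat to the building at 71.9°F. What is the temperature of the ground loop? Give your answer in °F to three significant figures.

44.1 °F

COP_HP = T_H/(T_H − T_C) gives T_H − T_C = T_H/COP.
With T_H = 295.32 K, T_C = 295.32 × (1 − 1/19.1) = 279.86 K.
Converting, 279.86 K = 44.07°F.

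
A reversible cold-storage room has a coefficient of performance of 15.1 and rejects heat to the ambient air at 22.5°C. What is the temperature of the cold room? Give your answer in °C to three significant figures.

For a Carnot refrigerator COP_R = T_C/(T_H − T_C), so T_C = COP·T_H/(1 + COP).
With T_H = 295.65 K, T_C = 15.1 × 295.65/16.10 = 277.29 K.
Converting, 277.29 K = 4.14°C.

4.14 °C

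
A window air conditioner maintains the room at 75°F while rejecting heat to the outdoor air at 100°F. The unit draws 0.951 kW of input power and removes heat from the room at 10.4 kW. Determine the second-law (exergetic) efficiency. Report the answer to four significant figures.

0.5113

COP_actual = Q̇_C/Ẇ = 10.40/0.9510 = 10.94.
In absolute terms T_C = 297.04 K and T_H = 310.93 K, so ΔT = 13.89 K.
COP_Carnot = T_C/ΔT = 297.04/13.89 = 21.39.
η_II = COP_actual/COP_Carnot = 10.94/21.39 = 0.5113.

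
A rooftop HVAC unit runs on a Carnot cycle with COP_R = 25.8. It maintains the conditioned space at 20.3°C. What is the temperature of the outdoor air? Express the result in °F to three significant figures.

89.0 °F

COP_R = T_C/(T_H − T_C) gives T_H − T_C = T_C/COP.
With T_C = 293.45 K, T_H = 293.45 × (1 + 1/25.8) = 304.82 K.
Converting, 304.82 K = 89.01°F.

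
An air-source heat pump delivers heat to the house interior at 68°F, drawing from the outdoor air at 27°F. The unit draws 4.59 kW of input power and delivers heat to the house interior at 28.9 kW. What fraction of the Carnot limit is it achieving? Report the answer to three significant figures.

COP_actual = Q̇_H/Ẇ = 28.90/4.590 = 6.296.
In absolute terms T_C = 270.37 K and T_H = 293.15 K, so ΔT = 22.78 K.
COP_Carnot = T_H/ΔT = 293.15/22.78 = 12.87.
η_II = COP_actual/COP_Carnot = 6.296/12.87 = 0.4892.

0.489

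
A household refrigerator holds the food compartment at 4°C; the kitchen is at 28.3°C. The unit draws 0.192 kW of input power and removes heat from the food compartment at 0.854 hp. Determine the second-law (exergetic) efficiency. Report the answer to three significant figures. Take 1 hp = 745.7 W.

Converting, Q̇_C = 0.8540 hp = 0.6368 kW, so COP_actual = Q̇_C/Ẇ = 0.6368/0.1920 = 3.317.
In absolute terms T_C = 277.15 K and T_H = 301.45 K, so ΔT = 24.30 K.
COP_Carnot = T_C/ΔT = 277.15/24.30 = 11.41.
η_II = COP_actual/COP_Carnot = 3.317/11.41 = 0.2908.

0.291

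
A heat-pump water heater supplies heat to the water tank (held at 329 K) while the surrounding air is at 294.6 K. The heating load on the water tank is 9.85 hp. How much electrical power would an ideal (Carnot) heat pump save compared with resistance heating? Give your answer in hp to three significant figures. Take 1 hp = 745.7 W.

8.82 hp

The reservoir spacing is ΔT = 329 − 294.6 = 34.40 K.
COP_Carnot = T_H/ΔT = 329.00/34.40 = 9.564.
Resistance heating needs Ẇ_res = Q̇_H = 9.850 hp; the reversible heat pump needs only Ẇ_hp = Q̇_H/COP = 1.030 hp.
Saving = 9.850 − 1.030 = 8.820 hp.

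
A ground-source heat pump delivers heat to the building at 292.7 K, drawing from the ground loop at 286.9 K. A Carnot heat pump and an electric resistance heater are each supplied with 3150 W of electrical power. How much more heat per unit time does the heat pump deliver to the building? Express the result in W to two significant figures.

The reservoir spacing is ΔT = 292.7 − 286.9 = 5.800 K.
COP_Carnot = T_H/ΔT = 292.70/5.800 = 50.47.
The heat pump delivers Q̇_H = COP × Ẇ = 159000 W; the resistance heater delivers Ẇ = 3150 W.
Extra = (COP − 1)·Ẇ = 155800 W.

160000 W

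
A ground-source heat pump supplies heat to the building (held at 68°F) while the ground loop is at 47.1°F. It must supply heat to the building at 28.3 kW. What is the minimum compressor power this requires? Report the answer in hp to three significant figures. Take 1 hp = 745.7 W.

1.50 hp

In absolute terms T_C = 281.54 K and T_H = 293.15 K, so ΔT = 11.61 K.
COP_Carnot = T_H/ΔT = 293.15/11.61 = 25.25.
Ẇ_min = Q̇/COP_Carnot = 28.30/25.25 = 1.121 kW = 1.503 hp.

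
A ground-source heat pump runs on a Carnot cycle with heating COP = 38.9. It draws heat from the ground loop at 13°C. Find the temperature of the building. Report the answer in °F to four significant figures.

68.99 °F

COP_HP = T_H/(T_H − T_C) rearranges to T_H = COP·T_C/(COP − 1).
With T_C = 286.15 K, T_H = 38.9 × 286.15/37.90 = 293.70 K.
Converting, 293.70 K = 68.99°F.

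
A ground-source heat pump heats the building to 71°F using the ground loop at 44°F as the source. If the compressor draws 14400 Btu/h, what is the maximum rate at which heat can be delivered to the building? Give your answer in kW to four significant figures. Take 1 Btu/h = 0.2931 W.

In absolute terms T_C = 279.82 K and T_H = 294.82 K, so ΔT = 15.00 K.
COP_Carnot = T_H/ΔT = 294.82/15.00 = 19.65.
Q̇_max = COP_Carnot × Ẇ = 19.65 × 14400 Btu/h = 283000 Btu/h = 82.95 kW.

82.95 kW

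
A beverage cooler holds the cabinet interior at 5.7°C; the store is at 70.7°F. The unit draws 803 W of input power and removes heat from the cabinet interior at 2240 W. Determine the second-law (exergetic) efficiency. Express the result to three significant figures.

0.158

COP_actual = Q̇_C/Ẇ = 2240/803.0 = 2.790.
In absolute terms T_C = 278.85 K and T_H = 294.65 K, so ΔT = 15.80 K.
COP_Carnot = T_C/ΔT = 278.85/15.80 = 17.65.
η_II = COP_actual/COP_Carnot = 2.790/17.65 = 0.1581.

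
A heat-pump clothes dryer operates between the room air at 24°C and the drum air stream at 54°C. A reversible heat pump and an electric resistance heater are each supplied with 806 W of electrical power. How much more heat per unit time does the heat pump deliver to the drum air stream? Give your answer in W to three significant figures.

7980 W

In absolute terms T_C = 297.15 K and T_H = 327.15 K, so ΔT = 30.00 K.
COP_Carnot = T_H/ΔT = 327.15/30.00 = 10.91.
The heat pump delivers Q̇_H = COP × Ẇ = 8789 W; the resistance heater delivers Ẇ = 806.0 W.
Extra = (COP − 1)·Ẇ = 7983 W.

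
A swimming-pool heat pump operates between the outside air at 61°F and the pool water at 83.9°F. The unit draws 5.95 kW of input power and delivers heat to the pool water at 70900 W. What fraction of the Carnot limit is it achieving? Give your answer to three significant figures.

0.502

Converting, Q̇_H = 70900 W = 70.90 kW, so COP_actual = Q̇_H/Ẇ = 70.90/5.950 = 11.92.
In absolute terms T_C = 289.26 K and T_H = 301.98 K, so ΔT = 12.72 K.
COP_Carnot = T_H/ΔT = 301.98/12.72 = 23.74.
η_II = COP_actual/COP_Carnot = 11.92/23.74 = 0.5020.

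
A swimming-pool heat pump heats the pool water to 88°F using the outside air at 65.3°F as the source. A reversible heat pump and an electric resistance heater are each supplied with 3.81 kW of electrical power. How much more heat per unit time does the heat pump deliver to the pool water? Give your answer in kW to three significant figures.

In absolute terms T_C = 291.65 K and T_H = 304.26 K, so ΔT = 12.61 K.
COP_Carnot = T_H/ΔT = 304.26/12.61 = 24.13.
The heat pump delivers Q̇_H = COP × Ẇ = 91.92 kW; the resistance heater delivers Ẇ = 3.810 kW.
Extra = (COP − 1)·Ẇ = 88.11 kW.

88.1 kW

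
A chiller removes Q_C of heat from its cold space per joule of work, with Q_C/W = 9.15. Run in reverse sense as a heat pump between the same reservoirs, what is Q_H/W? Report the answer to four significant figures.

The first law on one cycle gives Q_H = Q_C + W, so Q_H/W = Q_C/W + 1.
COP_HP = COP_R + 1 = 9.15 + 1 = 10.15.

10.15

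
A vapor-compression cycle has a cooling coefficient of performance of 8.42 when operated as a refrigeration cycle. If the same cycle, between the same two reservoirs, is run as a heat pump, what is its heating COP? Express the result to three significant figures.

9.42

The first law on one cycle gives Q_H = Q_C + W, so Q_H/W = Q_C/W + 1.
COP_HP = COP_R + 1 = 8.42 + 1 = 9.42.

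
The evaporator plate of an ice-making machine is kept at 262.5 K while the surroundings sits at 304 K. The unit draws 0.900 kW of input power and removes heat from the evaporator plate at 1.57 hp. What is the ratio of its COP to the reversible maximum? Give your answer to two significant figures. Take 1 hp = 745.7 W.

Converting, Q̇_C = 1.570 hp = 1.171 kW, so COP_actual = Q̇_C/Ẇ = 1.171/0.9000 = 1.301.
The reservoir spacing is ΔT = 304 − 262.5 = 41.50 K.
COP_Carnot = T_C/ΔT = 262.50/41.50 = 6.325.
η_II = COP_actual/COP_Carnot = 1.301/6.325 = 0.2057.

0.21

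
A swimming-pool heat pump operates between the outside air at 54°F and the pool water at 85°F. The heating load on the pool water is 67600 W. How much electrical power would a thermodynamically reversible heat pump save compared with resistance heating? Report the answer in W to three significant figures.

In absolute terms T_C = 285.37 K and T_H = 302.59 K, so ΔT = 17.22 K.
COP_Carnot = T_H/ΔT = 302.59/17.22 = 17.57.
Resistance heating needs Ẇ_res = Q̇_H = 67600 W; the reversible heat pump needs only Ẇ_hp = Q̇_H/COP = 3847 W.
Saving = 67600 − 3847 = 63750 W.

63800 W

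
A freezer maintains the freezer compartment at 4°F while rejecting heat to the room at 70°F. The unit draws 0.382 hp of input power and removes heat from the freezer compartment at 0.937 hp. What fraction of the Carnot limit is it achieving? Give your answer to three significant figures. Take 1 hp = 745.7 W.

COP_actual = Q̇_C/Ẇ = 0.9370/0.3820 = 2.453.
In absolute terms T_C = 257.59 K and T_H = 294.26 K, so ΔT = 36.67 K.
COP_Carnot = T_C/ΔT = 257.59/36.67 = 7.025.
η_II = COP_actual/COP_Carnot = 2.453/7.025 = 0.3491.

0.349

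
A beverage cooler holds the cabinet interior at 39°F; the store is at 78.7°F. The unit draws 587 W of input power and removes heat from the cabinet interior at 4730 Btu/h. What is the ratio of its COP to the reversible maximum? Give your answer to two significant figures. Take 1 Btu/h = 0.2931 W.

Converting, Q̇_C = 4730 Btu/h = 1386 W, so COP_actual = Q̇_C/Ẇ = 1386/587.0 = 2.362.
In absolute terms T_C = 277.04 K and T_H = 299.09 K, so ΔT = 22.06 K.
COP_Carnot = T_C/ΔT = 277.04/22.06 = 12.56.
η_II = COP_actual/COP_Carnot = 2.362/12.56 = 0.1880.

0.19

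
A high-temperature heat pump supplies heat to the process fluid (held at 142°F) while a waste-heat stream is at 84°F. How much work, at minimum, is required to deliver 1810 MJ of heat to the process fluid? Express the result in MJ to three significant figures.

174 MJ

In absolute terms T_C = 302.04 K and T_H = 334.26 K, so ΔT = 32.22 K.
The reversible limit is COP_HP = T_H/ΔT = 10.37, so W_min = Q_H/COP = Q_H·ΔT/T_H.
W_min = 1810 × 32.22/334.26 = 174.5 MJ.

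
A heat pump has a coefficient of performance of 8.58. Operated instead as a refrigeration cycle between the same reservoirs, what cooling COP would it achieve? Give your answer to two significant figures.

7.6

Since Q_H = Q_C + W for any cycle, COP_R = Q_C/W = Q_H/W − 1.
COP_R = 8.58 − 1 = 7.58.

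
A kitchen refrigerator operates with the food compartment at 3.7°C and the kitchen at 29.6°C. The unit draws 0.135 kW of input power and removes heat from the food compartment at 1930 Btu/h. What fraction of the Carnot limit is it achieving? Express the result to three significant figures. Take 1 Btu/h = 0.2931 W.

0.392

Converting, Q̇_C = 1930 Btu/h = 0.5657 kW, so COP_actual = Q̇_C/Ẇ = 0.5657/0.1350 = 4.190.
In absolute terms T_C = 276.85 K and T_H = 302.75 K, so ΔT = 25.90 K.
COP_Carnot = T_C/ΔT = 276.85/25.90 = 10.69.
η_II = COP_actual/COP_Carnot = 4.190/10.69 = 0.3920.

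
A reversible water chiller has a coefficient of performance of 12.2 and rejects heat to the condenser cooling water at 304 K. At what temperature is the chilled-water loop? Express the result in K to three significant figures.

281 K

For a Carnot refrigerator COP_R = T_C/(T_H − T_C), so T_C = COP·T_H/(1 + COP).
With T_H = 304.00 K, T_C = 12.2 × 304.00/13.20 = 280.97 K.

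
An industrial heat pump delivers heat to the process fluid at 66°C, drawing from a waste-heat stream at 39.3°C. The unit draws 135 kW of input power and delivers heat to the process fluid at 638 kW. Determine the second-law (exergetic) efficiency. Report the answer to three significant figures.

0.372

COP_actual = Q̇_H/Ẇ = 638.0/135.0 = 4.726.
In absolute terms T_C = 312.45 K and T_H = 339.15 K, so ΔT = 26.70 K.
COP_Carnot = T_H/ΔT = 339.15/26.70 = 12.70.
η_II = COP_actual/COP_Carnot = 4.726/12.70 = 0.3721.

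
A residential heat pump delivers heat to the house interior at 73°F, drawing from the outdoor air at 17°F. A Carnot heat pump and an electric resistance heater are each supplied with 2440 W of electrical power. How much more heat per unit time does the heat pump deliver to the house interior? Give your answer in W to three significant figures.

20800 W

In absolute terms T_C = 264.82 K and T_H = 295.93 K, so ΔT = 31.11 K.
COP_Carnot = T_H/ΔT = 295.93/31.11 = 9.512.
The heat pump delivers Q̇_H = COP × Ẇ = 23210 W; the resistance heater delivers Ẇ = 2440 W.
Extra = (COP − 1)·Ẇ = 20770 W.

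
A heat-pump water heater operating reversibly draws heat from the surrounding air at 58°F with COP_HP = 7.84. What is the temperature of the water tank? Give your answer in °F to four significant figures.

COP_HP = T_H/(T_H − T_C) rearranges to T_H = COP·T_C/(COP − 1).
With T_C = 287.59 K, T_H = 7.84 × 287.59/6.840 = 329.64 K.
Converting, 329.64 K = 133.68°F.

133.7 °F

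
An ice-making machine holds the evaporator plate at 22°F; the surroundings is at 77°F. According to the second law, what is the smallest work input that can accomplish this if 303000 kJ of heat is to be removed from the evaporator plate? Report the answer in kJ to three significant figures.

In absolute terms T_C = 267.59 K and T_H = 298.15 K, so ΔT = 30.56 K.
The reversible limit is COP_R = T_C/ΔT = 8.758, so W_min = Q_C/COP = Q_C·ΔT/T_C.
W_min = 303000 × 30.56/267.59 = 34600 kJ.

34600 kJ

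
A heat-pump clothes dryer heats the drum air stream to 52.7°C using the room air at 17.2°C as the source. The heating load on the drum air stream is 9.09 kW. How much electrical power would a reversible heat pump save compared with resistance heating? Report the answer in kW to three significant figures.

In absolute terms T_C = 290.35 K and T_H = 325.85 K, so ΔT = 35.50 K.
COP_Carnot = T_H/ΔT = 325.85/35.50 = 9.179.
Resistance heating needs Ẇ_res = Q̇_H = 9.090 kW; the reversible heat pump needs only Ẇ_hp = Q̇_H/COP = 0.9903 kW.
Saving = 9.090 − 0.9903 = 8.100 kW.

8.10 kW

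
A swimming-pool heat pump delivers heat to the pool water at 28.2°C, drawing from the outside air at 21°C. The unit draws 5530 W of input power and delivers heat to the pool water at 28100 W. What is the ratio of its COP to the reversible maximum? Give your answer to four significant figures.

0.1214

COP_actual = Q̇_H/Ẇ = 28100/5530 = 5.081.
In absolute terms T_C = 294.15 K and T_H = 301.35 K, so ΔT = 7.200 K.
COP_Carnot = T_H/ΔT = 301.35/7.200 = 41.85.
η_II = COP_actual/COP_Carnot = 5.081/41.85 = 0.1214.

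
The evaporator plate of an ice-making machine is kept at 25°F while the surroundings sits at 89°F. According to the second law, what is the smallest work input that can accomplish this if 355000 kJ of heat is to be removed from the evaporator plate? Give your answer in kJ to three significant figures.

In absolute terms T_C = 269.26 K and T_H = 304.82 K, so ΔT = 35.56 K.
The reversible limit is COP_R = T_C/ΔT = 7.573, so W_min = Q_C/COP = Q_C·ΔT/T_C.
W_min = 355000 × 35.56/269.26 = 46880 kJ.

46900 kJ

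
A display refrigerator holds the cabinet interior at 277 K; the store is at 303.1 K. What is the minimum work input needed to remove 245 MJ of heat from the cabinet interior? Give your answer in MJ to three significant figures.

The reservoir spacing is ΔT = 303.1 − 277 = 26.10 K.
The reversible limit is COP_R = T_C/ΔT = 10.61, so W_min = Q_C/COP = Q_C·ΔT/T_C.
W_min = 245.0 × 26.10/277.00 = 23.08 MJ.

23.1 MJ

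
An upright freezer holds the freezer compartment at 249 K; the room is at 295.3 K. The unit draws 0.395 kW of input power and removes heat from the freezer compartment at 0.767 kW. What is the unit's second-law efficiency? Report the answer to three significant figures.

COP_actual = Q̇_C/Ẇ = 0.7670/0.3950 = 1.942.
The reservoir spacing is ΔT = 295.3 − 249 = 46.30 K.
COP_Carnot = T_C/ΔT = 249.00/46.30 = 5.378.
η_II = COP_actual/COP_Carnot = 1.942/5.378 = 0.3611.

0.361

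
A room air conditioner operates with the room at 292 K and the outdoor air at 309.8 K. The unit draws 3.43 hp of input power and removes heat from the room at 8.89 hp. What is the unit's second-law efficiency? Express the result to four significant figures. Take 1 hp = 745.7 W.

COP_actual = Q̇_C/Ẇ = 8.890/3.430 = 2.592.
The reservoir spacing is ΔT = 309.8 − 292 = 17.80 K.
COP_Carnot = T_C/ΔT = 292.00/17.80 = 16.40.
η_II = COP_actual/COP_Carnot = 2.592/16.40 = 0.1580.

0.1580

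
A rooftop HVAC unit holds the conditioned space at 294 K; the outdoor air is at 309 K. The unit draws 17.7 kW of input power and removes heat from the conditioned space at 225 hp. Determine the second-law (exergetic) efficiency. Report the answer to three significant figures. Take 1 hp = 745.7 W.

0.484

Converting, Q̇_C = 225.0 hp = 167.8 kW, so COP_actual = Q̇_C/Ẇ = 167.8/17.70 = 9.479.
The reservoir spacing is ΔT = 309 − 294 = 15.00 K.
COP_Carnot = T_C/ΔT = 294.00/15.00 = 19.60.
η_II = COP_actual/COP_Carnot = 9.479/19.60 = 0.4836.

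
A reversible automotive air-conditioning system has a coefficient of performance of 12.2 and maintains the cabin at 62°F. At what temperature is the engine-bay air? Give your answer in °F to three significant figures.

105 °F

COP_R = T_C/(T_H − T_C) gives T_H − T_C = T_C/COP.
With T_C = 289.82 K, T_H = 289.82 × (1 + 1/12.2) = 313.57 K.
Converting, 313.57 K = 104.76°F.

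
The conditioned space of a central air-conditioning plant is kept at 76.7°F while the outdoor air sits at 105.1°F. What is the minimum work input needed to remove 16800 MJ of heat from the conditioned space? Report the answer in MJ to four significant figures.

In absolute terms T_C = 297.98 K and T_H = 313.76 K, so ΔT = 15.78 K.
The reversible limit is COP_R = T_C/ΔT = 18.89, so W_min = Q_C/COP = Q_C·ΔT/T_C.
W_min = 16800 × 15.78/297.98 = 889.5 MJ.

889.5 MJ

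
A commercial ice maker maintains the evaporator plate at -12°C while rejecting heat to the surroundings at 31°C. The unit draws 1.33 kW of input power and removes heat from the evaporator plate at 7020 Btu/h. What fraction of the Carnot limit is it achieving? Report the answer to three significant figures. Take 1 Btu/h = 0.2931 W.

Converting, Q̇_C = 7020 Btu/h = 2.058 kW, so COP_actual = Q̇_C/Ẇ = 2.058/1.330 = 1.547.
In absolute terms T_C = 261.15 K and T_H = 304.15 K, so ΔT = 43.00 K.
COP_Carnot = T_C/ΔT = 261.15/43.00 = 6.073.
η_II = COP_actual/COP_Carnot = 1.547/6.073 = 0.2547.

0.255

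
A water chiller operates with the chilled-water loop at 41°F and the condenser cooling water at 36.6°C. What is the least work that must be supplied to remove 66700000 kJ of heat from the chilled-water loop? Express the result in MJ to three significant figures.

In absolute terms T_C = 278.15 K and T_H = 309.75 K, so ΔT = 31.60 K.
The reversible limit is COP_R = T_C/ΔT = 8.802, so W_min = Q_C/COP = Q_C·ΔT/T_C.
W_min = 66700000 × 31.60/278.15 = 7578000 kJ = 7578 MJ.

7580 MJ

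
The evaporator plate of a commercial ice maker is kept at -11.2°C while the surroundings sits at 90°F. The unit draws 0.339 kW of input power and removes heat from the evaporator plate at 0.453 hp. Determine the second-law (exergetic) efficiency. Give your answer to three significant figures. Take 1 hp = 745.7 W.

0.165

Converting, Q̇_C = 0.4530 hp = 0.3378 kW, so COP_actual = Q̇_C/Ẇ = 0.3378/0.3390 = 0.9965.
In absolute terms T_C = 261.95 K and T_H = 305.37 K, so ΔT = 43.42 K.
COP_Carnot = T_C/ΔT = 261.95/43.42 = 6.033.
η_II = COP_actual/COP_Carnot = 0.9965/6.033 = 0.1652.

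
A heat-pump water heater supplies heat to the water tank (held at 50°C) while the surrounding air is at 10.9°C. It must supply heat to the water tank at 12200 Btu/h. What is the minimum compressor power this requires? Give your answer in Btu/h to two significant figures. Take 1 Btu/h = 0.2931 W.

1500 Btu/h

In absolute terms T_C = 284.05 K and T_H = 323.15 K, so ΔT = 39.10 K.
COP_Carnot = T_H/ΔT = 323.15/39.10 = 8.265.
Ẇ_min = Q̇/COP_Carnot = 12200/8.265 = 1476 Btu/h.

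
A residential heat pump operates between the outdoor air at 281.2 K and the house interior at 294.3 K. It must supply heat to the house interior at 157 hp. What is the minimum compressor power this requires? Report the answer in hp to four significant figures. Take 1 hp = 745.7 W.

The reservoir spacing is ΔT = 294.3 − 281.2 = 13.10 K.
COP_Carnot = T_H/ΔT = 294.30/13.10 = 22.47.
Ẇ_min = Q̇/COP_Carnot = 157.0/22.47 = 6.988 hp.

6.988 hp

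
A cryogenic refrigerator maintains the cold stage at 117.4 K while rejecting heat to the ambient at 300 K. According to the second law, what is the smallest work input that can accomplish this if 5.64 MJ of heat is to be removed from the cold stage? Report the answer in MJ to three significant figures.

The reservoir spacing is ΔT = 300 − 117.4 = 182.6 K.
The reversible limit is COP_R = T_C/ΔT = 0.6429, so W_min = Q_C/COP = Q_C·ΔT/T_C.
W_min = 5.640 × 182.6/117.40 = 8.772 MJ.

8.77 MJ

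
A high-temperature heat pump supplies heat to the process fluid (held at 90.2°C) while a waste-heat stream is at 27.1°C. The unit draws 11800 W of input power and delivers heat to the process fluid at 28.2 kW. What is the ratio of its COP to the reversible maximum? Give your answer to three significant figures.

0.415

Converting, Q̇_H = 28.20 kW = 28200 W, so COP_actual = Q̇_H/Ẇ = 28200/11800 = 2.390.
In absolute terms T_C = 300.25 K and T_H = 363.35 K, so ΔT = 63.10 K.
COP_Carnot = T_H/ΔT = 363.35/63.10 = 5.758.
η_II = COP_actual/COP_Carnot = 2.390/5.758 = 0.4150.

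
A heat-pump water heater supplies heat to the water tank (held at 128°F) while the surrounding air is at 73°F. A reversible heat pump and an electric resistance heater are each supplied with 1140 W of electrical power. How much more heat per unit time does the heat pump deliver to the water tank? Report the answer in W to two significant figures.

In absolute terms T_C = 295.93 K and T_H = 326.48 K, so ΔT = 30.56 K.
COP_Carnot = T_H/ΔT = 326.48/30.56 = 10.68.
The heat pump delivers Q̇_H = COP × Ẇ = 12180 W; the resistance heater delivers Ẇ = 1140 W.
Extra = (COP − 1)·Ẇ = 11040 W.

11000 W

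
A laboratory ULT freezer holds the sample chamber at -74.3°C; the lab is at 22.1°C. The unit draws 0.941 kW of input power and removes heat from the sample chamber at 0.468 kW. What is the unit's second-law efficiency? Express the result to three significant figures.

COP_actual = Q̇_C/Ẇ = 0.4680/0.9410 = 0.4973.
In absolute terms T_C = 198.85 K and T_H = 295.25 K, so ΔT = 96.40 K.
COP_Carnot = T_C/ΔT = 198.85/96.40 = 2.063.
η_II = COP_actual/COP_Carnot = 0.4973/2.063 = 0.2411.

0.241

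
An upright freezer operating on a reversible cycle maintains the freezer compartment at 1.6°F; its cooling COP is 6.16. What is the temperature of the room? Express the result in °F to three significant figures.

76.5 °F

COP_R = T_C/(T_H − T_C) gives T_H − T_C = T_C/COP.
With T_C = 256.26 K, T_H = 256.26 × (1 + 1/6.16) = 297.86 K.
Converting, 297.86 K = 76.48°F.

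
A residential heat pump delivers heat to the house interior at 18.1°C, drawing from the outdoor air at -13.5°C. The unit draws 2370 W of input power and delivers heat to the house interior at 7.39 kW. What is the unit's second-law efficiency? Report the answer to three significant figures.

Converting, Q̇_H = 7.390 kW = 7390 W, so COP_actual = Q̇_H/Ẇ = 7390/2370 = 3.118.
In absolute terms T_C = 259.65 K and T_H = 291.25 K, so ΔT = 31.60 K.
COP_Carnot = T_H/ΔT = 291.25/31.60 = 9.217.
η_II = COP_actual/COP_Carnot = 3.118/9.217 = 0.3383.

0.338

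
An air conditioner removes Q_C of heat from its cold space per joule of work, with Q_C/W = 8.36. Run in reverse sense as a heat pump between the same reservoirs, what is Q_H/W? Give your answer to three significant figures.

The first law on one cycle gives Q_H = Q_C + W, so Q_H/W = Q_C/W + 1.
COP_HP = COP_R + 1 = 8.36 + 1 = 9.36.

9.36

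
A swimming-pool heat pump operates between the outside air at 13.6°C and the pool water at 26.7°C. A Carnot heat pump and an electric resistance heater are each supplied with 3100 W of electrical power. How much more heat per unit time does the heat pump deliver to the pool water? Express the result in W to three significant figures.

67900 W

In absolute terms T_C = 286.75 K and T_H = 299.85 K, so ΔT = 13.10 K.
COP_Carnot = T_H/ΔT = 299.85/13.10 = 22.89.
The heat pump delivers Q̇_H = COP × Ẇ = 70960 W; the resistance heater delivers Ẇ = 3100 W.
Extra = (COP − 1)·Ẇ = 67860 W.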